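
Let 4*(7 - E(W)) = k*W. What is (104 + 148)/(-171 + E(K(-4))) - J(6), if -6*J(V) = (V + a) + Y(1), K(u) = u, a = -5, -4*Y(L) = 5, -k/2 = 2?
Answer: -37/24 ≈ -1.5417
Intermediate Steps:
k = -4 (k = -2*2 = -4)
Y(L) = -5/4 (Y(L) = -1/4*5 = -5/4)
J(V) = 25/24 - V/6 (J(V) = -((V - 5) - 5/4)/6 = -((-5 + V) - 5/4)/6 = -(-25/4 + V)/6 = 25/24 - V/6)
E(W) = 7 + W (E(W) = 7 - (-1)*W = 7 + W)
(104 + 148)/(-171 + E(K(-4))) - J(6) = (104 + 148)/(-171 + (7 - 4)) - (25/24 - 1/6*6) = 252/(-171 + 3) - (25/24 - 1) = 252/(-168) - 1*1/24 = 252*(-1/168) - 1/24 = -3/2 - 1/24 = -37/24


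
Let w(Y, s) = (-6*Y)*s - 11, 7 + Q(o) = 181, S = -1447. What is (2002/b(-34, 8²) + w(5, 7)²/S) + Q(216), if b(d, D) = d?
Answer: 2001482/24599 ≈ 81.364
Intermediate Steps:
Q(o) = 174 (Q(o) = -7 + 181 = 174)
w(Y, s) = -11 - 6*Y*s (w(Y, s) = -6*Y*s - 11 = -11 - 6*Y*s)
(2002/b(-34, 8²) + w(5, 7)²/S) + Q(216) = (2002/(-34) + (-11 - 6*5*7)²/(-1447)) + 174 = (2002*(-1/34) + (-11 - 210)²*(-1/1447)) + 174 = (-1001/17 + (-221)²*(-1/1447)) + 174 = (-1001/17 + 48841*(-1/1447)) + 174 = (-1001/17 - 48841/1447) + 174 = -2278744/24599 + 174 = 2001482/24599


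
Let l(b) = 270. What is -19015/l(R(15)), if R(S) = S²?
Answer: -3803/54 ≈ -70.426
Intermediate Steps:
-19015/l(R(15)) = -19015/270 = -19015*1/270 = -3803/54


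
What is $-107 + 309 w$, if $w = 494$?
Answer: $152539$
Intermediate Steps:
$-107 + 309 w = -107 + 309 \cdot 494 = -107 + 152646 = 152539$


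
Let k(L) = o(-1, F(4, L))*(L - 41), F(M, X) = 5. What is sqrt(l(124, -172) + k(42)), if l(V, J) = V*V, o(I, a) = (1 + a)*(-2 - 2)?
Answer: 2*sqrt(3838) ≈ 123.90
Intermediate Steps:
o(I, a) = -4 - 4*a (o(I, a) = (1 + a)*(-4) = -4 - 4*a)
l(V, J) = V**2
k(L) = 984 - 24*L (k(L) = (-4 - 4*5)*(L - 41) = (-4 - 20)*(-41 + L) = -24*(-41 + L) = 984 - 24*L)
sqrt(l(124, -172) + k(42)) = sqrt(124**2 + (984 - 24*42)) = sqrt(15376 + (984 - 1008)) = sqrt(15376 - 24) = sqrt(15352) = 2*sqrt(3838)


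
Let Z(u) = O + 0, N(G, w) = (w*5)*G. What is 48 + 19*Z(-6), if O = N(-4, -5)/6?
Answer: 1094/3 ≈ 364.67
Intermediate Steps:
N(G, w) = 5*G*w (N(G, w) = (5*w)*G = 5*G*w)
O = 50/3 (O = (5*(-4)*(-5))/6 = 100*(⅙) = 50/3 ≈ 16.667)
Z(u) = 50/3 (Z(u) = 50/3 + 0 = 50/3)
48 + 19*Z(-6) = 48 + 19*(50/3) = 48 + 950/3 = 1094/3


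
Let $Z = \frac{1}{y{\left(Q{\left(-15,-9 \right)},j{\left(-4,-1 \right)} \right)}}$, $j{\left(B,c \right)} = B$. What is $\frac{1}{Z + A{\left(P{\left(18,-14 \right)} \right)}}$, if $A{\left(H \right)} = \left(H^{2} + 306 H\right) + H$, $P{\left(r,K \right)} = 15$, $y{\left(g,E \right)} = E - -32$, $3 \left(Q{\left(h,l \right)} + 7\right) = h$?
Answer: $\frac{28}{135241} \approx 0.00020704$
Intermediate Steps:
$Q{\left(h,l \right)} = -7 + \frac{h}{3}$
$y{\left(g,E \right)} = 32 + E$ ($y{\left(g,E \right)} = E + 32 = 32 + E$)
$A{\left(H \right)} = H^{2} + 307 H$
$Z = \frac{1}{28}$ ($Z = \frac{1}{32 - 4} = \frac{1}{28} \approx 0.035714$)
$\frac{1}{Z + A{\left(P{\left(18,-14 \right)} \right)}} = \frac{1}{\frac{1}{28} + 15 \left(307 + 15\right)} = \frac{1}{\frac{1}{28} + 15 \cdot 322} = \frac{1}{\frac{1}{28} + 4830} = \frac{1}{\frac{135241}{28}} = \frac{28}{135241}$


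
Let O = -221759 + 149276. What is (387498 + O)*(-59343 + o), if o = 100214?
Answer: 12874978065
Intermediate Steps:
O = -72483
(387498 + O)*(-59343 + o) = (387498 - 72483)*(-59343 + 100214) = 315015*40871 = 12874978065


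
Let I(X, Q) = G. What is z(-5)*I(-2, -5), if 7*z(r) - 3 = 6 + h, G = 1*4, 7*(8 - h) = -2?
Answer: 484/49 ≈ 9.8775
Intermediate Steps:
h = 58/7 (h = 8 - ⅐*(-2) = 8 + 2/7 = 58/7 ≈ 8.2857)
G = 4
I(X, Q) = 4
z(r) = 121/49 (z(r) = 3/7 + (6 + 58/7)/7 = 3/7 + (⅐)*(100/7) = 3/7 + 100/49 = 121/49)
z(-5)*I(-2, -5) = (121/49)*4 = 484/49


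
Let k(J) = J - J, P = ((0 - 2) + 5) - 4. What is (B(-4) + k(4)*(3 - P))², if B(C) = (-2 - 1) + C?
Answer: 49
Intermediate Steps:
P = -1 (P = (-2 + 5) - 4 = 3 - 4 = -1)
B(C) = -3 + C
k(J) = 0
(B(-4) + k(4)*(3 - P))² = ((-3 - 4) + 0*(3 - 1*(-1)))² = (-7 + 0*(3 + 1))² = (-7 + 0*4)² = (-7 + 0)² = (-7)² = 49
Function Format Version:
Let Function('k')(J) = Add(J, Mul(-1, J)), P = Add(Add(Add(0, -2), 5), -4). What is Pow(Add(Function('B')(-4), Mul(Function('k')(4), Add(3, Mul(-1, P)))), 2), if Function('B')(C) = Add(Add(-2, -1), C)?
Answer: 49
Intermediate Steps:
P = -1 (P = Add(Add(-2, 5), -4) = Add(3, -4) = -1)
Function('B')(C) = Add(-3, C)
Function('k')(J) = 0
Pow(Add(Function('B')(-4), Mul(Function('k')(4), Add(3, Mul(-1, P)))), 2) = Pow(Add(Add(-3, -4), Mul(0, Add(3, Mul(-1, -1)))), 2) = Pow(Add(-7, Mul(0, Add(3, 1))), 2) = Pow(Add(-7, Mul(0, 4)), 2) = Pow(Add(-7, 0), 2) = Pow(-7, 2) = 49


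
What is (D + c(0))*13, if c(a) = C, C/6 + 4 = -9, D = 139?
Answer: 793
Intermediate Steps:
C = -78 (C = -24 + 6*(-9) = -24 - 54 = -78)
c(a) = -78
(D + c(0))*13 = (139 - 78)*13 = 61*13 = 793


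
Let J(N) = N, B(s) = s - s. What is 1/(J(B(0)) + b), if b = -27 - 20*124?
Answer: -1/2507 ≈ -0.00039888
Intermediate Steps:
B(s) = 0
b = -2507 (b = -27 - 2480 = -2507)
1/(J(B(0)) + b) = 1/(0 - 2507) = 1/(-2507) = -1/2507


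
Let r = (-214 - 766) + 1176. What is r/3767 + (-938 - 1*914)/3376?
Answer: -1578697/3179348 ≈ -0.49655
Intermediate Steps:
r = 196 (r = -980 + 1176 = 196)
r/3767 + (-938 - 1*914)/3376 = 196/3767 + (-938 - 1*914)/3376 = 196*(1/3767) + (-938 - 914)*(1/3376) = 196/3767 - 1852*1/3376 = 196/3767 - 463/844 = -1578697/3179348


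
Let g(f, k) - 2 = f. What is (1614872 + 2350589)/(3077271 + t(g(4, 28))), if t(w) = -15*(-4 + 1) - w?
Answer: 3965461/3077310 ≈ 1.2886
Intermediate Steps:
g(f, k) = 2 + f
t(w) = 45 - w (t(w) = -15*(-3) - w = 45 - w)
(1614872 + 2350589)/(3077271 + t(g(4, 28))) = (1614872 + 2350589)/(3077271 + (45 - (2 + 4))) = 3965461/(3077271 + (45 - 1*6)) = 3965461/(3077271 + (45 - 6)) = 3965461/(3077271 + 39) = 3965461/3077310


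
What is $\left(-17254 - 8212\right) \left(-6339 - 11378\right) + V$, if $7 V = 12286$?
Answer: $\frac{3158280140}{7} \approx 4.5118 \cdot 10^{8}$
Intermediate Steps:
$V = \frac{12286}{7}$ ($V = \frac{1}{7} \cdot 12286 = \frac{12286}{7} \approx 1755.1$)
$\left(-17254 - 8212\right) \left(-6339 - 11378\right) + V = \left(-17254 - 8212\right) \left(-6339 - 11378\right) + \frac{12286}{7} = \left(-25466\right) \left(-17717\right) + \frac{12286}{7} = 451181122 + \frac{12286}{7} = \frac{3158280140}{7}$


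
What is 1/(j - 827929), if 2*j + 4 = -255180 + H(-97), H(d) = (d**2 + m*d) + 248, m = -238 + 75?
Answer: -1/942787 ≈ -1.0607e-6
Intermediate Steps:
m = -163
H(d) = 248 + d**2 - 163*d (H(d) = (d**2 - 163*d) + 248 = 248 + d**2 - 163*d)
j = -114858 (j = -2 + (-255180 + (248 + (-97)**2 - 163*(-97)))/2 = -2 + (-255180 + (248 + 9409 + 15811))/2 = -2 + (-255180 + 25468)/2 = -2 + (1/2)*(-229712) = -2 - 114856 = -114858)
1/(j - 827929) = 1/(-114858 - 827929) = 1/(-942787) = -1/942787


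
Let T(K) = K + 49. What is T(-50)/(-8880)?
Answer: 1/8880 ≈ 0.00011261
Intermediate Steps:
T(K) = 49 + K
T(-50)/(-8880) = (49 - 50)/(-8880) = -1*(-1/8880) = 1/8880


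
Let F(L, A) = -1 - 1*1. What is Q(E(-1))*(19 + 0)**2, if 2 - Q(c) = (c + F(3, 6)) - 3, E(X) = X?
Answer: 2888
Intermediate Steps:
F(L, A) = -2 (F(L, A) = -1 - 1 = -2)
Q(c) = 7 - c (Q(c) = 2 - ((c - 2) - 3) = 2 - ((-2 + c) - 3) = 2 - (-5 + c) = 2 + (5 - c) = 7 - c)
Q(E(-1))*(19 + 0)**2 = (7 - 1*(-1))*(19 + 0)**2 = (7 + 1)*19**2 = 8*361 = 2888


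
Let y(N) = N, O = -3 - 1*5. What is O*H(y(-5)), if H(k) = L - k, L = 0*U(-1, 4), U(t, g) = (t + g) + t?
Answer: -40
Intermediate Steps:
O = -8 (O = -3 - 5 = -8)
U(t, g) = g + 2*t (U(t, g) = (g + t) + t = g + 2*t)
L = 0 (L = 0*(4 + 2*(-1)) = 0*(4 - 2) = 0*2 = 0)
H(k) = -k (H(k) = 0 - k = -k)
O*H(y(-5)) = -(-8)*(-5) = -8*5 = -40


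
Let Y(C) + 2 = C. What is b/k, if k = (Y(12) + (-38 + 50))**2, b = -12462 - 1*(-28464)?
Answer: 8001/242 ≈ 33.062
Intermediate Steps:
Y(C) = -2 + C
b = 16002 (b = -12462 + 28464 = 16002)
k = 484 (k = ((-2 + 12) + (-38 + 50))**2 = (10 + 12)**2 = 22**2 = 484)
b/k = 16002/484 = 16002*(1/484) = 8001/242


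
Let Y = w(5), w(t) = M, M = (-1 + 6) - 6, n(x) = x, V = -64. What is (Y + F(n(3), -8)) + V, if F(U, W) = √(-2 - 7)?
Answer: -65 + 3*I ≈ -65.0 + 3.0*I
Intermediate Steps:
F(U, W) = 3*I (F(U, W) = √(-9) = 3*I)
M = -1 (M = 5 - 6 = -1)
w(t) = -1
Y = -1
(Y + F(n(3), -8)) + V = (-1 + 3*I) - 64 = -65 + 3*I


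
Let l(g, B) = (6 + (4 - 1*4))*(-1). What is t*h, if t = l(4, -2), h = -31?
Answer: 186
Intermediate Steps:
l(g, B) = -6 (l(g, B) = (6 + (4 - 4))*(-1) = (6 + 0)*(-1) = 6*(-1) = -6)
t = -6
t*h = -6*(-31) = 186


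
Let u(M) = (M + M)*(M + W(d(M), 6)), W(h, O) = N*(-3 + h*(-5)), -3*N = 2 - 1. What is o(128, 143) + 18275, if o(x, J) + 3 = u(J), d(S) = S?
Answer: 382858/3 ≈ 1.2762e+5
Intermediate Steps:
N = -⅓ (N = -(2 - 1)/3 = -⅓*1 = -⅓ ≈ -0.33333)
W(h, O) = 1 + 5*h/3 (W(h, O) = -(-3 + h*(-5))/3 = -(-3 - 5*h)/3 = 1 + 5*h/3)
u(M) = 2*M*(1 + 8*M/3) (u(M) = (M + M)*(M + (1 + 5*M/3)) = (2*M)*(1 + 8*M/3) = 2*M*(1 + 8*M/3))
o(x, J) = -3 + 2*J*(3 + 8*J)/3
o(128, 143) + 18275 = (-3 + (⅔)*143*(3 + 8*143)) + 18275 = (-3 + (⅔)*143*(3 + 1144)) + 18275 = (-3 + (⅔)*143*1147) + 18275 = (-3 + 328042/3) + 18275 = 328033/3 + 18275 = 382858/3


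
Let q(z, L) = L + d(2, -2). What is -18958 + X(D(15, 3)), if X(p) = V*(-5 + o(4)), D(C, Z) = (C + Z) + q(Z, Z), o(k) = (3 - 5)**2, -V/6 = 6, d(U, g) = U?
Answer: -18922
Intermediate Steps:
V = -36 (V = -6*6 = -36)
q(z, L) = 2 + L (q(z, L) = L + 2 = 2 + L)
o(k) = 4 (o(k) = (-2)**2 = 4)
D(C, Z) = 2 + C + 2*Z (D(C, Z) = (C + Z) + (2 + Z) = 2 + C + 2*Z)
X(p) = 36 (X(p) = -36*(-5 + 4) = -36*(-1) = 36)
-18958 + X(D(15, 3)) = -18958 + 36 = -18922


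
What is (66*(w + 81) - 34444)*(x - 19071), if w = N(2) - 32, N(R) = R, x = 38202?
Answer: -594553218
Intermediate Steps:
w = -30 (w = 2 - 32 = -30)
(66*(w + 81) - 34444)*(x - 19071) = (66*(-30 + 81) - 34444)*(38202 - 19071) = (66*51 - 34444)*19131 = (3366 - 34444)*19131 = -31078*19131 = -594553218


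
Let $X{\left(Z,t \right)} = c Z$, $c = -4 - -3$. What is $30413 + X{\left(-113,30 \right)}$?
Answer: $30526$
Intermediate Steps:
$c = -1$ ($c = -4 + 3 = -1$)
$X{\left(Z,t \right)} = - Z$
$30413 + X{\left(-113,30 \right)} = 30413 - -113 = 30413 + 113 = 30526$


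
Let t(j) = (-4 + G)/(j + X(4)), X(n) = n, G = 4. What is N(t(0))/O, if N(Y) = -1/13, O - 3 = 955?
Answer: -1/12454 ≈ -8.0295e-5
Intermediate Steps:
O = 958 (O = 3 + 955 = 958)
t(j) = 0 (t(j) = (-4 + 4)/(j + 4) = 0/(4 + j) = 0)
N(Y) = -1/13 (N(Y) = -1*1/13 = -1/13)
N(t(0))/O = -1/13/958 = -1/13*1/958 = -1/12454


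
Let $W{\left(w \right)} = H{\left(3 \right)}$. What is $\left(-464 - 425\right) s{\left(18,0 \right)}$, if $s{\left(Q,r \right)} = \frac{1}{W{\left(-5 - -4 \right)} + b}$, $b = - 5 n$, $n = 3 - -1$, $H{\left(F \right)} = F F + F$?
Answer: $\frac{889}{8} \approx 111.13$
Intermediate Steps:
$H{\left(F \right)} = F + F^{2}$ ($H{\left(F \right)} = F^{2} + F = F + F^{2}$)
$n = 4$ ($n = 3 + 1 = 4$)
$b = -20$ ($b = \left(-5\right) 4 = -20$)
$W{\left(w \right)} = 12$ ($W{\left(w \right)} = 3 \left(1 + 3\right) = 3 \cdot 4 = 12$)
$s{\left(Q,r \right)} = - \frac{1}{8}$ ($s{\left(Q,r \right)} = \frac{1}{12 - 20} = \frac{1}{-8} = - \frac{1}{8}$)
$\left(-464 - 425\right) s{\left(18,0 \right)} = \left(-464 - 425\right) \left(- \frac{1}{8}\right) = \left(-889\right) \left(- \frac{1}{8}\right) = \frac{889}{8}$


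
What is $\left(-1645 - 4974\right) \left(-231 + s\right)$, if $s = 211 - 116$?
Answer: $900184$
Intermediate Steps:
$s = 95$
$\left(-1645 - 4974\right) \left(-231 + s\right) = \left(-1645 - 4974\right) \left(-231 + 95\right) = \left(-6619\right) \left(-136\right) = 900184$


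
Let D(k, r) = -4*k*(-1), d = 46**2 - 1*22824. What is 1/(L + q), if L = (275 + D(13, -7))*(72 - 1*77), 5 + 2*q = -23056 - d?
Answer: -2/5623 ≈ -0.00035568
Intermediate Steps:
d = -20708 (d = 2116 - 22824 = -20708)
D(k, r) = 4*k
q = -2353/2 (q = -5/2 + (-23056 - 1*(-20708))/2 = -5/2 + (-23056 + 20708)/2 = -5/2 + (1/2)*(-2348) = -5/2 - 1174 = -2353/2 ≈ -1176.5)
L = -1635 (L = (275 + 4*13)*(72 - 1*77) = (275 + 52)*(72 - 77) = 327*(-5) = -1635)
1/(L + q) = 1/(-1635 - 2353/2) = 1/(-5623/2) = -2/5623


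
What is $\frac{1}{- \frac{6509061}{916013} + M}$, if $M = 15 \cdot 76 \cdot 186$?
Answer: $\frac{916013}{194224887459} \approx 4.7162 \cdot 10^{-6}$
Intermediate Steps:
$M = 212040$ ($M = 1140 \cdot 186 = 212040$)
$\frac{1}{- \frac{6509061}{916013} + M} = \frac{1}{- \frac{6509061}{916013} + 212040} = \frac{1}{\frac{194224887459}{916013}} = \frac{916013}{194224887459}$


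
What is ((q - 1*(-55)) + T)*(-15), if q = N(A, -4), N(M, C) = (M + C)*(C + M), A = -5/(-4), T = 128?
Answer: -45735/16 ≈ -2858.4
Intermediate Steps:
A = 5/4 (A = -5*(-¼) = 5/4 ≈ 1.2500)
N(M, C) = (C + M)² (N(M, C) = (C + M)*(C + M) = (C + M)²)
q = 121/16 (q = (-4 + 5/4)² = (-11/4)² = 121/16 ≈ 7.5625)
((q - 1*(-55)) + T)*(-15) = ((121/16 - 1*(-55)) + 128)*(-15) = ((121/16 + 55) + 128)*(-15) = (1001/16 + 128)*(-15) = (3049/16)*(-15) = -45735/16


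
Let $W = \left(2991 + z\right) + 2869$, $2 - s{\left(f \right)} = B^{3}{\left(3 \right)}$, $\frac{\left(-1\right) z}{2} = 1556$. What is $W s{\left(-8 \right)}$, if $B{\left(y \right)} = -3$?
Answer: $79692$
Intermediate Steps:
$z = -3112$ ($z = \left(-2\right) 1556 = -3112$)
$s{\left(f \right)} = 29$ ($s{\left(f \right)} = 2 - \left(-3\right)^{3} = 2 - -27 = 2 + 27 = 29$)
$W = 2748$ ($W = \left(2991 - 3112\right) + 2869 = -121 + 2869 = 2748$)
$W s{\left(-8 \right)} = 2748 \cdot 29 = 79692$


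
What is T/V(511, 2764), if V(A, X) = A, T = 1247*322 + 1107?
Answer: 402641/511 ≈ 787.95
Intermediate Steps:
T = 402641 (T = 401534 + 1107 = 402641)
T/V(511, 2764) = 402641/511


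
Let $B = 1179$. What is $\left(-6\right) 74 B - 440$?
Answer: $-523916$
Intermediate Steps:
$\left(-6\right) 74 B - 440 = \left(-6\right) 74 \cdot 1179 - 440 = \left(-444\right) 1179 - 440 = -523476 - 440 = -523916$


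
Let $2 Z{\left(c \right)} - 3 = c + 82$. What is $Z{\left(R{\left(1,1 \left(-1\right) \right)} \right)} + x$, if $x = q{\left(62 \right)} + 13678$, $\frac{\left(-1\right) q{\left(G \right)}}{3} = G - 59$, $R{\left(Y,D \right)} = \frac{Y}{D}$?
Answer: $13711$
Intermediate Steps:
$q{\left(G \right)} = 177 - 3 G$ ($q{\left(G \right)} = - 3 \left(G - 59\right) = - 3 \left(-59 + G\right) = 177 - 3 G$)
$Z{\left(c \right)} = \frac{85}{2} + \frac{c}{2}$ ($Z{\left(c \right)} = \frac{3}{2} + \frac{c + 82}{2} = \frac{3}{2} + \frac{82 + c}{2} = \frac{3}{2} + \left(41 + \frac{c}{2}\right) = \frac{85}{2} + \frac{c}{2}$)
$x = 13669$ ($x = \left(177 - 186\right) + 13678 = -9 + 13678 = 13669$)
$Z{\left(R{\left(1,1 \left(-1\right) \right)} \right)} + x = \left(\frac{85}{2} + \frac{1 \frac{1}{1 \left(-1\right)}}{2}\right) + 13669 = \left(\frac{85}{2} + \frac{1 \frac{1}{-1}}{2}\right) + 13669 = \left(\frac{85}{2} + \frac{1 \left(-1\right)}{2}\right) + 13669 = \left(\frac{85}{2} + \frac{1}{2} \left(-1\right)\right) + 13669 = \left(\frac{85}{2} - \frac{1}{2}\right) + 13669 = 42 + 13669 = 13711$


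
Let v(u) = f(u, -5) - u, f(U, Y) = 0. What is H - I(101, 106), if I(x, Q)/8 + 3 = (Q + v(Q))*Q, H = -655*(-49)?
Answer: 32119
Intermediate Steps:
v(u) = -u (v(u) = 0 - u = -u)
H = 32095
I(x, Q) = -24 (I(x, Q) = -24 + 8*((Q - Q)*Q) = -24 + 8*(0*Q) = -24 + 8*0 = -24 + 0 = -24)
H - I(101, 106) = 32095 - 1*(-24) = 32095 + 24 = 32119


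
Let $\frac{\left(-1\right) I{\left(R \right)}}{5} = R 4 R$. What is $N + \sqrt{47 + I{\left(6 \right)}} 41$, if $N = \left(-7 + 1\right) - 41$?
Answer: $-47 + 41 i \sqrt{673} \approx -47.0 + 1063.6 i$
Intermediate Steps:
$N = -47$ ($N = -6 - 41 = -47$)
$I{\left(R \right)} = - 20 R^{2}$ ($I{\left(R \right)} = - 5 R 4 R = - 5 \cdot 4 R R = - 5 \cdot 4 R^{2} = - 20 R^{2}$)
$N + \sqrt{47 + I{\left(6 \right)}} 41 = -47 + \sqrt{47 - 20 \cdot 6^{2}} \cdot 41 = -47 + \sqrt{47 - 720} \cdot 41 = -47 + \sqrt{-673} \cdot 41 = -47 + i \sqrt{673} \cdot 41 = -47 + 41 i \sqrt{673}$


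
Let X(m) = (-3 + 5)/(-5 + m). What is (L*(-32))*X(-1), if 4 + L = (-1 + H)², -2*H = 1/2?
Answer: -26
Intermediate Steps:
H = -¼ (H = -½/2 = -½*½ = -¼ ≈ -0.25000)
X(m) = 2/(-5 + m)
L = -39/16 (L = -4 + (-1 - ¼)² = -4 + (-5/4)² = -4 + 25/16 = -39/16 ≈ -2.4375)
(L*(-32))*X(-1) = (-39/16*(-32))*(2/(-5 - 1)) = 78*(2/(-6)) = 78*(2*(-⅙)) = 78*(-⅓) = -26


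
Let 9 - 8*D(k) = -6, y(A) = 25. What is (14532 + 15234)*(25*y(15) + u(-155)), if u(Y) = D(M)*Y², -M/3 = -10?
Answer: 5437876125/4 ≈ 1.3595e+9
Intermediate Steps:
M = 30 (M = -3*(-10) = 30)
D(k) = 15/8 (D(k) = 9/8 - ⅛*(-6) = 9/8 + ¾ = 15/8)
u(Y) = 15*Y²/8
(14532 + 15234)*(25*y(15) + u(-155)) = (14532 + 15234)*(25*25 + (15/8)*(-155)²) = 29766*(625 + (15/8)*24025) = 29766*(625 + 360375/8) = 29766*(365375/8) = 5437876125/4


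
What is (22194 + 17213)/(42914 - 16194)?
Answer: 39407/26720 ≈ 1.4748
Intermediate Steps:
(22194 + 17213)/(42914 - 16194) = 39407/26720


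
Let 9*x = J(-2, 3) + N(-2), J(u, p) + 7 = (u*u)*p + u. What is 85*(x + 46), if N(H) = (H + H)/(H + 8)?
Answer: 106165/27 ≈ 3932.0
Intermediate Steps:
J(u, p) = -7 + u + p*u² (J(u, p) = -7 + ((u*u)*p + u) = -7 + (u²*p + u) = -7 + (p*u² + u) = -7 + (u + p*u²) = -7 + u + p*u²)
N(H) = 2*H/(8 + H) (N(H) = (2*H)/(8 + H) = 2*H/(8 + H))
x = 7/27 (x = ((-7 - 2 + 3*(-2)²) + 2*(-2)/(8 - 2))/9 = ((-7 - 2 + 3*4) + 2*(-2)/6)/9 = ((-7 - 2 + 12) + 2*(-2)*(⅙))/9 = (3 - ⅔)/9 = (⅑)*(7/3) = 7/27 ≈ 0.25926)
85*(x + 46) = 85*(7/27 + 46) = 85*(1249/27) = 106165/27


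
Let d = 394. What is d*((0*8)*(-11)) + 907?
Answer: 907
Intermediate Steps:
d*((0*8)*(-11)) + 907 = 394*((0*8)*(-11)) + 907 = 394*(0*(-11)) + 907 = 394*0 + 907 = 0 + 907 = 907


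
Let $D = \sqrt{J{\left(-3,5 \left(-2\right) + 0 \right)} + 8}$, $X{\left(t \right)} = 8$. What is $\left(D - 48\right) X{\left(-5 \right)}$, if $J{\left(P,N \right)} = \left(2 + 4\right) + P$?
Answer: $-384 + 8 \sqrt{11} \approx -357.47$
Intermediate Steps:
$J{\left(P,N \right)} = 6 + P$
$D = \sqrt{11}$ ($D = \sqrt{\left(6 - 3\right) + 8} = \sqrt{3 + 8} = \sqrt{11} \approx 3.3166$)
$\left(D - 48\right) X{\left(-5 \right)} = \left(\sqrt{11} - 48\right) 8 = \left(-48 + \sqrt{11}\right) 8 = -384 + 8 \sqrt{11}$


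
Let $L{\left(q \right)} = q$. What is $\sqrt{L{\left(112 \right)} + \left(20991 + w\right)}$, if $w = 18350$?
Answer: $\sqrt{39453} \approx 198.63$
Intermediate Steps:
$\sqrt{L{\left(112 \right)} + \left(20991 + w\right)} = \sqrt{112 + \left(20991 + 18350\right)} = \sqrt{112 + 39341} = \sqrt{39453}$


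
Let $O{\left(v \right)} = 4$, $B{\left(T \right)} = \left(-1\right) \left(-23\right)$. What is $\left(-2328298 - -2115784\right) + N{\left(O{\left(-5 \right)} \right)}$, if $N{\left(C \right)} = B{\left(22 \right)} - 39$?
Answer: $-212530$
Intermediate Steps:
$B{\left(T \right)} = 23$
$N{\left(C \right)} = -16$ ($N{\left(C \right)} = 23 - 39 = -16$)
$\left(-2328298 - -2115784\right) + N{\left(O{\left(-5 \right)} \right)} = \left(-2328298 - -2115784\right) - 16 = \left(-2328298 + 2115784\right) - 16 = -212514 - 16 = -212530$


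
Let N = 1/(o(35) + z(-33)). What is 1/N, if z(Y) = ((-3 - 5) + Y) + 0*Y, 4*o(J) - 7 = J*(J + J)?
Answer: 2293/4 ≈ 573.25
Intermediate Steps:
o(J) = 7/4 + J²/2 (o(J) = 7/4 + (J*(J + J))/4 = 7/4 + (J*(2*J))/4 = 7/4 + (2*J²)/4 = 7/4 + J²/2)
z(Y) = -8 + Y (z(Y) = (-8 + Y) + 0 = -8 + Y)
N = 4/2293 (N = 1/((7/4 + (½)*35²) + (-8 - 33)) = 1/((7/4 + (½)*1225) - 41) = 1/((7/4 + 1225/2) - 41) = 1/(2457/4 - 41) = 1/(2293/4) = 4/2293 ≈ 0.0017444)
1/N = 1/(4/2293) = 2293/4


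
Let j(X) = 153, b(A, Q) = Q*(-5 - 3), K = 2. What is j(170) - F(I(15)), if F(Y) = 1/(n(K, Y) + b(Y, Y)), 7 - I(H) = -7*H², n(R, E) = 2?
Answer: 1936063/12654 ≈ 153.00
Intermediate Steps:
b(A, Q) = -8*Q (b(A, Q) = Q*(-8) = -8*Q)
I(H) = 7 + 7*H² (I(H) = 7 - (-7)*H² = 7 + 7*H²)
F(Y) = 1/(2 - 8*Y)
j(170) - F(I(15)) = 153 - (-1)/(-2 + 8*(7 + 7*15²)) = 153 - (-1)/(-2 + 8*(7 + 7*225)) = 153 - (-1)/(-2 + 8*(7 + 1575)) = 153 - (-1)/(-2 + 8*1582) = 153 - (-1)/(-2 + 12656) = 153 - (-1)/12654 = 153 - 1*(-1/12654) = 153 + 1/12654 = 1936063/12654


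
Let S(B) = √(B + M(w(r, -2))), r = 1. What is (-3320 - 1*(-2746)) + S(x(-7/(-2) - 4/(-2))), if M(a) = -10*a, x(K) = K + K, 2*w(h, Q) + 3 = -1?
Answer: -574 + √31 ≈ -568.43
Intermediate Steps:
w(h, Q) = -2 (w(h, Q) = -3/2 + (½)*(-1) = -3/2 - ½ = -2)
x(K) = 2*K
S(B) = √(20 + B) (S(B) = √(B - 10*(-2)) = √(B + 20) = √(20 + B))
(-3320 - 1*(-2746)) + S(x(-7/(-2) - 4/(-2))) = (-3320 - 1*(-2746)) + √(20 + 2*(-7/(-2) - 4/(-2))) = (-3320 + 2746) + √(20 + 2*(-7*(-½) - 4*(-½))) = -574 + √(20 + 2*(7/2 + 2)) = -574 + √(20 + 2*(11/2)) = -574 + √(20 + 11) = -574 + √31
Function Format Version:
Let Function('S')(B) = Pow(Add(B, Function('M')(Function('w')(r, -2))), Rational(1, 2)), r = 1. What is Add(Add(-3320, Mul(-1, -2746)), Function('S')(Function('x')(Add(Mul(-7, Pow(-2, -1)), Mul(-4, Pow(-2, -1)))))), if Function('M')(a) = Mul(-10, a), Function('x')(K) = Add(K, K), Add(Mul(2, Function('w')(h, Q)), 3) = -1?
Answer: Add(-574, Pow(31, Rational(1, 2))) ≈ -568.43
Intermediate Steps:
Function('w')(h, Q) = -2 (Function('w')(h, Q) = Add(Rational(-3, 2), Mul(Rational(1, 2), -1)) = Add(Rational(-3, 2), Rational(-1, 2)) = -2)
Function('x')(K) = Mul(2, K)
Function('S')(B) = Pow(Add(20, B), Rational(1, 2)) (Function('S')(B) = Pow(Add(B, Mul(-10, -2)), Rational(1, 2)) = Pow(Add(B, 20), Rational(1, 2)) = Pow(Add(20, B), Rational(1, 2)))
Add(Add(-3320, Mul(-1, -2746)), Function('S')(Function('x')(Add(Mul(-7, Pow(-2, -1)), Mul(-4, Pow(-2, -1)))))) = Add(Add(-3320, Mul(-1, -2746)), Pow(Add(20, Mul(2, Add(Mul(-7, Pow(-2, -1)), Mul(-4, Pow(-2, -1))))), Rational(1, 2))) = Add(Add(-3320, 2746), Pow(Add(20, Mul(2, Add(Mul(-7, Rational(-1, 2)), Mul(-4, Rational(-1, 2))))), Rational(1, 2))) = Add(-574, Pow(Add(20, Mul(2, Add(Rational(7, 2), 2))), Rational(1, 2))) = Add(-574, Pow(Add(20, Mul(2, Rational(11, 2))), Rational(1, 2))) = Add(-574, Pow(Add(20, 11), Rational(1, 2))) = Add(-574, Pow(31, Rational(1, 2)))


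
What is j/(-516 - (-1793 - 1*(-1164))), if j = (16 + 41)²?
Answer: 3249/113 ≈ 28.752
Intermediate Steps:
j = 3249 (j = 57² = 3249)
j/(-516 - (-1793 - 1*(-1164))) = 3249/(-516 - (-1793 - 1*(-1164))) = 3249/(-516 - (-1793 + 1164)) = 3249/(-516 - 1*(-629)) = 3249/(-516 + 629) = 3249/113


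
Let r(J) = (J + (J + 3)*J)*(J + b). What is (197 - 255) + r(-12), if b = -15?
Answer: -2650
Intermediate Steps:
r(J) = (-15 + J)*(J + J*(3 + J)) (r(J) = (J + (J + 3)*J)*(J - 15) = (J + (3 + J)*J)*(-15 + J) = (J + J*(3 + J))*(-15 + J) = (-15 + J)*(J + J*(3 + J)))
(197 - 255) + r(-12) = (197 - 255) - 12*(-60 + (-12)² - 11*(-12)) = -58 - 12*(-60 + 144 + 132) = -58 - 12*216 = -58 - 2592 = -2650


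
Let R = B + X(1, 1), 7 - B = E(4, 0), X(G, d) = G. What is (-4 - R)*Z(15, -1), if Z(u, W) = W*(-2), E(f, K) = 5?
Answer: -14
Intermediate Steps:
B = 2 (B = 7 - 1*5 = 7 - 5 = 2)
R = 3 (R = 2 + 1 = 3)
Z(u, W) = -2*W
(-4 - R)*Z(15, -1) = (-4 - 1*3)*(-2*(-1)) = (-4 - 3)*2 = -7*2 = -14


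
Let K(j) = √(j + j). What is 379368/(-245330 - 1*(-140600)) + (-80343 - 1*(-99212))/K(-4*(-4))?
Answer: -63228/17455 + 18869*√2/8 ≈ 3332.0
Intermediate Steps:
K(j) = √2*√j (K(j) = √(2*j) = √2*√j)
379368/(-245330 - 1*(-140600)) + (-80343 - 1*(-99212))/K(-4*(-4)) = 379368/(-245330 - 1*(-140600)) + (-80343 - 1*(-99212))/((√2*√(-4*(-4)))) = 379368/(-245330 + 140600) + (-80343 + 99212)/((√2*√16)) = 379368/(-104730) + 18869/((√2*4)) = 379368*(-1/104730) + 18869/((4*√2)) = -63228/17455 + 18869*(√2/8) = -63228/17455 + 18869*√2/8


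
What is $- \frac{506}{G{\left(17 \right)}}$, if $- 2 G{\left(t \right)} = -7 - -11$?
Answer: $253$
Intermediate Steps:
$G{\left(t \right)} = -2$ ($G{\left(t \right)} = - \frac{-7 - -11}{2} = - \frac{-7 + 11}{2} = \left(- \frac{1}{2}\right) 4 = -2$)
$- \frac{506}{G{\left(17 \right)}} = - \frac{506}{-2} = \left(-506\right) \left(- \frac{1}{2}\right) = 253$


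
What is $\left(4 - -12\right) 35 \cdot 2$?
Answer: $1120$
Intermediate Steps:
$\left(4 - -12\right) 35 \cdot 2 = \left(4 + 12\right) 35 \cdot 2 = 16 \cdot 35 \cdot 2 = 560 \cdot 2 = 1120$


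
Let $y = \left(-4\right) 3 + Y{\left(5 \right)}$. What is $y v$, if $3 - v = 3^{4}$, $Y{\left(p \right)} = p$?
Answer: $546$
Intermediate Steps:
$y = -7$ ($y = \left(-4\right) 3 + 5 = -12 + 5 = -7$)
$v = -78$ ($v = 3 - 3^{4} = 3 - 81 = -78$)
$y v = \left(-7\right) \left(-78\right) = 546$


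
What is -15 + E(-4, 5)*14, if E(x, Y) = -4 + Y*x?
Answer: -351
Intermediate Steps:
-15 + E(-4, 5)*14 = -15 + (-4 + 5*(-4))*14 = -15 + (-4 - 20)*14 = -15 - 24*14 = -15 - 336 = -351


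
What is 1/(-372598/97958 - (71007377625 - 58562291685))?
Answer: -48979/609547864441559 ≈ -8.0353e-11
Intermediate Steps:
1/(-372598/97958 - (71007377625 - 58562291685)) = 1/(-372598*1/97958 - 330459/(1/(362691 + (-147816 - 177215)))) = 1/(-186299/48979 - 330459/(1/(362691 - 325031))) = 1/(-186299/48979 - 330459/(1/37660)) = 1/(-186299/48979 - 330459/1/37660) = 1/(-186299/48979 - 330459*37660) = 1/(-186299/48979 - 12445085940) = 1/(-609547864441559/48979) = -48979/609547864441559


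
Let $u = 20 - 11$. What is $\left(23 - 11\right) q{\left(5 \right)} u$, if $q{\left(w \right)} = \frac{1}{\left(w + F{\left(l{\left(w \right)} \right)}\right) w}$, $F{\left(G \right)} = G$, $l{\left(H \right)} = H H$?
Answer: $\frac{18}{25} \approx 0.72$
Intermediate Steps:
$l{\left(H \right)} = H^{2}$
$u = 9$
$q{\left(w \right)} = \frac{1}{w \left(w + w^{2}\right)}$ ($q{\left(w \right)} = \frac{1}{\left(w + w^{2}\right) w} = \frac{1}{w \left(w + w^{2}\right)}$)
$\left(23 - 11\right) q{\left(5 \right)} u = \left(23 - 11\right) \frac{1}{25 \left(1 + 5\right)} 9 = 12 \frac{1}{25 \cdot 6} \cdot 9 = 12 \cdot \frac{1}{25} \cdot \frac{1}{6} \cdot 9 = 12 \cdot \frac{1}{150} \cdot 9 = \frac{2}{25} \cdot 9 = \frac{18}{25}$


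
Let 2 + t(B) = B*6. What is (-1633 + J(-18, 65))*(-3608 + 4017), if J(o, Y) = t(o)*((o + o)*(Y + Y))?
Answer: 209885303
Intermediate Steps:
t(B) = -2 + 6*B (t(B) = -2 + B*6 = -2 + 6*B)
J(o, Y) = 4*Y*o*(-2 + 6*o) (J(o, Y) = (-2 + 6*o)*((o + o)*(Y + Y)) = (-2 + 6*o)*((2*o)*(2*Y)) = (-2 + 6*o)*(4*Y*o) = 4*Y*o*(-2 + 6*o))
(-1633 + J(-18, 65))*(-3608 + 4017) = (-1633 + 8*65*(-18)*(-1 + 3*(-18)))*(-3608 + 4017) = (-1633 + 8*65*(-18)*(-1 - 54))*409 = (-1633 + 8*65*(-18)*(-55))*409 = (-1633 + 514800)*409 = 513167*409 = 209885303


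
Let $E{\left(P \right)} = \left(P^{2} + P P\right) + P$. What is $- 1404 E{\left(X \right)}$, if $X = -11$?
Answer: $-324324$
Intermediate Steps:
$E{\left(P \right)} = P + 2 P^{2}$ ($E{\left(P \right)} = \left(P^{2} + P^{2}\right) + P = 2 P^{2} + P = P + 2 P^{2}$)
$- 1404 E{\left(X \right)} = - 1404 \left(- 11 \left(1 + 2 \left(-11\right)\right)\right) = - 1404 \left(- 11 \left(1 - 22\right)\right) = - 1404 \left(\left(-11\right) \left(-21\right)\right) = \left(-1404\right) 231 = -324324$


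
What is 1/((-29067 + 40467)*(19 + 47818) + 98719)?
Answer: 1/545440519 ≈ 1.8334e-9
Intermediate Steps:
1/((-29067 + 40467)*(19 + 47818) + 98719) = 1/(11400*47837 + 98719) = 1/(545341800 + 98719) = 1/545440519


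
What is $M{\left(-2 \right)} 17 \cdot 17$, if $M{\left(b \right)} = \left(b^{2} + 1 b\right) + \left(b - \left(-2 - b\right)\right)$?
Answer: $0$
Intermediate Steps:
$M{\left(b \right)} = 2 + b^{2} + 3 b$ ($M{\left(b \right)} = \left(b^{2} + b\right) + \left(b + \left(2 + b\right)\right) = \left(b + b^{2}\right) + \left(2 + 2 b\right) = 2 + b^{2} + 3 b$)
$M{\left(-2 \right)} 17 \cdot 17 = \left(2 + \left(-2\right)^{2} + 3 \left(-2\right)\right) 17 \cdot 17 = \left(2 + 4 - 6\right) 17 \cdot 17 = 0 \cdot 17 \cdot 17 = 0 \cdot 17 = 0$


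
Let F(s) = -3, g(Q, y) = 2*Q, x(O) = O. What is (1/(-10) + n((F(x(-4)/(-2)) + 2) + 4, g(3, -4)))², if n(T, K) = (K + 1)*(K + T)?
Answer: 395641/100 ≈ 3956.4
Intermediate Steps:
n(T, K) = (1 + K)*(K + T)
(1/(-10) + n((F(x(-4)/(-2)) + 2) + 4, g(3, -4)))² = (1/(-10) + (2*3 + ((-3 + 2) + 4) + (2*3)² + (2*3)*((-3 + 2) + 4)))² = (-⅒ + (6 + (-1 + 4) + 6² + 6*(-1 + 4)))² = (-⅒ + (6 + 3 + 36 + 6*3))² = (-⅒ + (6 + 3 + 36 + 18))² = (-⅒ + 63)² = (629/10)² = 395641/100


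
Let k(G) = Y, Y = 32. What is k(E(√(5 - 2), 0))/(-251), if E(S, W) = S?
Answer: -32/251 ≈ -0.12749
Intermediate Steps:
k(G) = 32
k(E(√(5 - 2), 0))/(-251) = 32/(-251) = 32*(-1/251) = -32/251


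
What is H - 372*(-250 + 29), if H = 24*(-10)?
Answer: 81972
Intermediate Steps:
H = -240
H - 372*(-250 + 29) = -240 - 372*(-250 + 29) = -240 - 372*(-221) = -240 + 82212 = 81972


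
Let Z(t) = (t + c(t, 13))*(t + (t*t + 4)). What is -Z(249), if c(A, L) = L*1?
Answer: -16310548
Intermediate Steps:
c(A, L) = L
Z(t) = (13 + t)*(4 + t + t²) (Z(t) = (t + 13)*(t + (t*t + 4)) = (13 + t)*(t + (t² + 4)) = (13 + t)*(t + (4 + t²)) = (13 + t)*(4 + t + t²))
-Z(249) = -(52 + 249³ + 14*249² + 17*249) = -(52 + 15438249 + 14*62001 + 4233) = -(52 + 15438249 + 868014 + 4233) = -1*16310548 = -16310548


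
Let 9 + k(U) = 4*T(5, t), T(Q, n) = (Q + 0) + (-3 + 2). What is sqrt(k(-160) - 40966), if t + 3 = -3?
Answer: 3*I*sqrt(4551) ≈ 202.38*I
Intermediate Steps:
t = -6 (t = -3 - 3 = -6)
T(Q, n) = -1 + Q (T(Q, n) = Q - 1 = -1 + Q)
k(U) = 7 (k(U) = -9 + 4*(-1 + 5) = -9 + 4*4 = -9 + 16 = 7)
sqrt(k(-160) - 40966) = sqrt(7 - 40966) = sqrt(-40959) = 3*I*sqrt(4551)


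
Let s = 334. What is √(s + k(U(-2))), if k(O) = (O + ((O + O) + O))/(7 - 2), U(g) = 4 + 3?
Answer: √8490/5 ≈ 18.428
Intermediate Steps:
U(g) = 7
k(O) = 4*O/5 (k(O) = (O + (2*O + O))/5 = (O + 3*O)*(⅕) = (4*O)*(⅕) = 4*O/5)
√(s + k(U(-2))) = √(334 + (⅘)*7) = √(334 + 28/5) = √(1698/5) = √8490/5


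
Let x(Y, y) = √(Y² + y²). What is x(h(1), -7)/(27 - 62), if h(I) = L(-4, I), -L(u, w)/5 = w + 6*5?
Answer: -√24074/35 ≈ -4.4331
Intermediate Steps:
L(u, w) = -150 - 5*w (L(u, w) = -5*(w + 6*5) = -5*(w + 30) = -5*(30 + w) = -150 - 5*w)
h(I) = -150 - 5*I
x(h(1), -7)/(27 - 62) = √((-150 - 5*1)² + (-7)²)/(27 - 62) = √((-150 - 5)² + 49)/(-35) = -√((-155)² + 49)/35 = -√(24025 + 49)/35 = -√24074/35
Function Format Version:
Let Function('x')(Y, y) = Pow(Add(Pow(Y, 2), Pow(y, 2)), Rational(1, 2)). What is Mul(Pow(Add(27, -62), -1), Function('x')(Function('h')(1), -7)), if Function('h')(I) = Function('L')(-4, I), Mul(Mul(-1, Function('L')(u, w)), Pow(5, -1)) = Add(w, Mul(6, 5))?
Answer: Mul(Rational(-1, 35), Pow(24074, Rational(1, 2))) ≈ -4.4331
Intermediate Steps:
Function('L')(u, w) = Add(-150, Mul(-5, w)) (Function('L')(u, w) = Mul(-5, Add(w, Mul(6, 5))) = Mul(-5, Add(w, 30)) = Mul(-5, Add(30, w)) = Add(-150, Mul(-5, w)))
Function('h')(I) = Add(-150, Mul(-5, I))
Mul(Pow(Add(27, -62), -1), Function('x')(Function('h')(1), -7)) = Mul(Pow(Add(27, -62), -1), Pow(Add(Pow(Add(-150, Mul(-5, 1)), 2), Pow(-7, 2)), Rational(1, 2))) = Mul(Pow(-35, -1), Pow(Add(Pow(Add(-150, -5), 2), 49), Rational(1, 2))) = Mul(Rational(-1, 35), Pow(Add(Pow(-155, 2), 49), Rational(1, 2))) = Mul(Rational(-1, 35), Pow(Add(24025, 49), Rational(1, 2))) = Mul(Rational(-1, 35), Pow(24074, Rational(1, 2)))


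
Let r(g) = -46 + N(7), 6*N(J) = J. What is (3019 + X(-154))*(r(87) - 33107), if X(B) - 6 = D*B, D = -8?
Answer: -282254709/2 ≈ -1.4113e+8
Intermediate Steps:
N(J) = J/6
X(B) = 6 - 8*B
r(g) = -269/6 (r(g) = -46 + (1/6)*7 = -46 + 7/6 = -269/6)
(3019 + X(-154))*(r(87) - 33107) = (3019 + (6 - 8*(-154)))*(-269/6 - 33107) = (3019 + (6 + 1232))*(-198911/6) = (3019 + 1238)*(-198911/6) = 4257*(-198911/6) = -282254709/2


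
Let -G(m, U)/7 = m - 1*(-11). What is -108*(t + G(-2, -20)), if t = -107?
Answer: 18360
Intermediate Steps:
G(m, U) = -77 - 7*m (G(m, U) = -7*(m - 1*(-11)) = -7*(m + 11) = -7*(11 + m) = -77 - 7*m)
-108*(t + G(-2, -20)) = -108*(-107 + (-77 - 7*(-2))) = -108*(-107 + (-77 + 14)) = -108*(-107 - 63) = -108*(-170) = 18360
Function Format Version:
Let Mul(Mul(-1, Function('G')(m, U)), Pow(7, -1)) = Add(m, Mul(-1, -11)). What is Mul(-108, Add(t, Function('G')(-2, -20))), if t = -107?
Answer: 18360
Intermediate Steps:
Function('G')(m, U) = Add(-77, Mul(-7, m)) (Function('G')(m, U) = Mul(-7, Add(m, Mul(-1, -11))) = Mul(-7, Add(m, 11)) = Mul(-7, Add(11, m)) = Add(-77, Mul(-7, m)))
Mul(-108, Add(t, Function('G')(-2, -20))) = Mul(-108, Add(-107, Add(-77, Mul(-7, -2)))) = Mul(-108, Add(-107, Add(-77, 14))) = Mul(-108, Add(-107, -63)) = Mul(-108, -170) = 18360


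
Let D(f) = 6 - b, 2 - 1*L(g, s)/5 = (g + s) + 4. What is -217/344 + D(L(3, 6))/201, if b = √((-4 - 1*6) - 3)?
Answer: -13851/23048 - I*√13/201 ≈ -0.60096 - 0.017938*I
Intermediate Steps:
b = I*√13 (b = √((-4 - 6) - 3) = √(-10 - 3) = √(-13) = I*√13 ≈ 3.6056*I)
L(g, s) = -10 - 5*g - 5*s (L(g, s) = 10 - 5*((g + s) + 4) = 10 - 5*(4 + g + s) = 10 + (-20 - 5*g - 5*s) = -10 - 5*g - 5*s)
D(f) = 6 - I*√13
-217/344 + D(L(3, 6))/201 = -217/344 + (6 - I*√13)/201 = -217*1/344 + (6 - I*√13)*(1/201) = -217/344 + (2/67 - I*√13/201) = -13851/23048 - I*√13/201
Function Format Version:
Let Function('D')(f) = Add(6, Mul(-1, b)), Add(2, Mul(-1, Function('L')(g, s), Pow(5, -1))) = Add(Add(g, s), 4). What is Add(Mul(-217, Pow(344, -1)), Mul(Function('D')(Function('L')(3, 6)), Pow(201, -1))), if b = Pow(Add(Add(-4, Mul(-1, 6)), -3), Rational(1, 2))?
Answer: Add(Rational(-13851, 23048), Mul(Rational(-1, 201), I, Pow(13, Rational(1, 2)))) ≈ Add(-0.60096, Mul(-0.017938, I))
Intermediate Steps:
b = Mul(I, Pow(13, Rational(1, 2))) (b = Pow(Add(Add(-4, -6), -3), Rational(1, 2)) = Pow(Add(-10, -3), Rational(1, 2)) = Pow(-13, Rational(1, 2)) = Mul(I, Pow(13, Rational(1, 2))) ≈ Mul(3.6056, I))
Function('L')(g, s) = Add(-10, Mul(-5, g), Mul(-5, s)) (Function('L')(g, s) = Add(10, Mul(-5, Add(Add(g, s), 4))) = Add(10, Mul(-5, Add(4, g, s))) = Add(10, Add(-20, Mul(-5, g), Mul(-5, s))) = Add(-10, Mul(-5, g), Mul(-5, s)))
Function('D')(f) = Add(6, Mul(-1, I, Pow(13, Rational(1, 2)))) (Function('D')(f) = Add(6, Mul(-1, Mul(I, Pow(13, Rational(1, 2))))) = Add(6, Mul(-1, I, Pow(13, Rational(1, 2)))))
Add(Mul(-217, Pow(344, -1)), Mul(Function('D')(Function('L')(3, 6)), Pow(201, -1))) = Add(Mul(-217, Pow(344, -1)), Mul(Add(6, Mul(-1, I, Pow(13, Rational(1, 2)))), Pow(201, -1))) = Add(Mul(-217, Rational(1, 344)), Mul(Add(6, Mul(-1, I, Pow(13, Rational(1, 2)))), Rational(1, 201))) = Add(Rational(-217, 344), Add(Rational(2, 67), Mul(Rational(-1, 201), I, Pow(13, Rational(1, 2))))) = Add(Rational(-13851, 23048), Mul(Rational(-1, 201), I, Pow(13, Rational(1, 2))))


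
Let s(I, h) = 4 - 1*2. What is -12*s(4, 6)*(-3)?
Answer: 72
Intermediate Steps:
s(I, h) = 2 (s(I, h) = 4 - 2 = 2)
-12*s(4, 6)*(-3) = -12*2*(-3) = -24*(-3) = 72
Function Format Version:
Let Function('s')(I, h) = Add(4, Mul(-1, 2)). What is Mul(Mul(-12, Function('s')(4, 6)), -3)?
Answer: 72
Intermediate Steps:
Function('s')(I, h) = 2 (Function('s')(I, h) = Add(4, -2) = 2)
Mul(Mul(-12, Function('s')(4, 6)), -3) = Mul(Mul(-12, 2), -3) = Mul(-24, -3) = 72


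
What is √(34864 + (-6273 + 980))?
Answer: √29571 ≈ 171.96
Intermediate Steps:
√(34864 + (-6273 + 980)) = √(34864 - 5293) = √29571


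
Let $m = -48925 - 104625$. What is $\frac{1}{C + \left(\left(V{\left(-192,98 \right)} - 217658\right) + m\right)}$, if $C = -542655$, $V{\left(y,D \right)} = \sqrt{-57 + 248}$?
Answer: $- \frac{913863}{835145582578} - \frac{\sqrt{191}}{835145582578} \approx -1.0943 \cdot 10^{-6}$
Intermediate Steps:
$V{\left(y,D \right)} = \sqrt{191}$
$m = -153550$
$\frac{1}{C + \left(\left(V{\left(-192,98 \right)} - 217658\right) + m\right)} = \frac{1}{-542655 - \left(371208 - \sqrt{191}\right)} = \frac{1}{-913863 + \sqrt{191}}$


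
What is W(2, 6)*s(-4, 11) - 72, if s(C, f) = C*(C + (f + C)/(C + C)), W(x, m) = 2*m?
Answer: 162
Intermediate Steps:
s(C, f) = C*(C + (C + f)/(2*C)) (s(C, f) = C*(C + (C + f)/((2*C))) = C*(C + (C + f)*(1/(2*C))) = C*(C + (C + f)/(2*C)))
W(2, 6)*s(-4, 11) - 72 = (2*6)*((-4)² + (½)*(-4) + (½)*11) - 72 = 12*(16 - 2 + 11/2) - 72 = 12*(39/2) - 72 = 234 - 72 = 162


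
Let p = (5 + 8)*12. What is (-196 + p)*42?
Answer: -1680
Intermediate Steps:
p = 156 (p = 13*12 = 156)
(-196 + p)*42 = (-196 + 156)*42 = -40*42 = -1680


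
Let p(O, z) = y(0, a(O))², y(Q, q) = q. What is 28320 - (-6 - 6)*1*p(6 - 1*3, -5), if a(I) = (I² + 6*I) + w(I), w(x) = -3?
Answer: 35232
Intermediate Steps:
a(I) = -3 + I² + 6*I (a(I) = (I² + 6*I) - 3 = -3 + I² + 6*I)
p(O, z) = (-3 + O² + 6*O)²
28320 - (-6 - 6)*1*p(6 - 1*3, -5) = 28320 - (-6 - 6)*1*(-3 + (6 - 1*3)² + 6*(6 - 1*3))² = 28320 - (-12*1)*(-3 + (6 - 3)² + 6*(6 - 3))² = 28320 - (-12)*(-3 + 3² + 6*3)² = 28320 - (-12)*(-3 + 9 + 18)² = 28320 - (-12)*24² = 28320 - (-12)*576 = 28320 - 1*(-6912) = 28320 + 6912 = 35232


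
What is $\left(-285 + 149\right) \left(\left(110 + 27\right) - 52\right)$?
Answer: $-11560$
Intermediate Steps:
$\left(-285 + 149\right) \left(\left(110 + 27\right) - 52\right) = - 136 \left(137 - 52\right) = \left(-136\right) 85 = -11560$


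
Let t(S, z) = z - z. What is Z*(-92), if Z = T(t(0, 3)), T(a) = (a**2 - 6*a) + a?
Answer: 0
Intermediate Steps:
t(S, z) = 0
T(a) = a**2 - 5*a
Z = 0 (Z = 0*(-5 + 0) = 0*(-5) = 0)
Z*(-92) = 0*(-92) = 0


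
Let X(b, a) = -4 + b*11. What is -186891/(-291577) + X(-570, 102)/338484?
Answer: 30715129573/49347074634 ≈ 0.62243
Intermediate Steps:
X(b, a) = -4 + 11*b
-186891/(-291577) + X(-570, 102)/338484 = -186891/(-291577) + (-4 + 11*(-570))/338484 = -186891*(-1/291577) + (-4 - 6270)*(1/338484) = 186891/291577 - 6274*1/338484 = 186891/291577 - 3137/169242 = 30715129573/49347074634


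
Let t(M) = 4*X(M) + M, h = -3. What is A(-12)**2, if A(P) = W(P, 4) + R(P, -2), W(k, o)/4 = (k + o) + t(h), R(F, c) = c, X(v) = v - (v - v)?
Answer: 8836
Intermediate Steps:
X(v) = v (X(v) = v - 1*0 = v + 0 = v)
t(M) = 5*M (t(M) = 4*M + M = 5*M)
W(k, o) = -60 + 4*k + 4*o (W(k, o) = 4*((k + o) + 5*(-3)) = 4*((k + o) - 15) = 4*(-15 + k + o) = -60 + 4*k + 4*o)
A(P) = -46 + 4*P (A(P) = (-60 + 4*P + 4*4) - 2 = (-60 + 4*P + 16) - 2 = (-44 + 4*P) - 2 = -46 + 4*P)
A(-12)**2 = (-46 + 4*(-12))**2 = (-46 - 48)**2 = (-94)**2 = 8836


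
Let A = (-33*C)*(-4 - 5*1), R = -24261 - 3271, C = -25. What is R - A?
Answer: -20107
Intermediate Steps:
R = -27532
A = -7425 (A = (-33*(-25))*(-4 - 5*1) = 825*(-4 - 5) = 825*(-9) = -7425)
R - A = -27532 - 1*(-7425) = -27532 + 7425 = -20107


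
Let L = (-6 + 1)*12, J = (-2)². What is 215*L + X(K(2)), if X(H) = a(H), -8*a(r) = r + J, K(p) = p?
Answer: -51603/4 ≈ -12901.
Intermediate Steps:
J = 4
L = -60 (L = -5*12 = -60)
a(r) = -½ - r/8 (a(r) = -(r + 4)/8 = -(4 + r)/8 = -½ - r/8)
X(H) = -½ - H/8
215*L + X(K(2)) = 215*(-60) + (-½ - ⅛*2) = -12900 + (-½ - ¼) = -12900 - ¾ = -51603/4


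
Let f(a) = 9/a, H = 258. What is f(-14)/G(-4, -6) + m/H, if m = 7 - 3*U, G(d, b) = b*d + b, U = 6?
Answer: -283/3612 ≈ -0.078350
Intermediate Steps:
G(d, b) = b + b*d
m = -11 (m = 7 - 3*6 = 7 - 18 = -11)
f(-14)/G(-4, -6) + m/H = (9/(-14))/((-6*(1 - 4))) - 11/258 = (9*(-1/14))/((-6*(-3))) - 11*1/258 = -9/14/18 - 11/258 = -9/14*1/18 - 11/258 = -1/28 - 11/258 = -283/3612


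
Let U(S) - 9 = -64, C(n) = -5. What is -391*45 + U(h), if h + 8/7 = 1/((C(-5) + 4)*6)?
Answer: -17650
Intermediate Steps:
h = -55/42 (h = -8/7 + 1/((-5 + 4)*6) = -8/7 + 1/(-1*6) = -8/7 + 1/(-6) = -8/7 - ⅙ = -55/42 ≈ -1.3095)
U(S) = -55 (U(S) = 9 - 64 = -55)
-391*45 + U(h) = -391*45 - 55 = -17595 - 55 = -17650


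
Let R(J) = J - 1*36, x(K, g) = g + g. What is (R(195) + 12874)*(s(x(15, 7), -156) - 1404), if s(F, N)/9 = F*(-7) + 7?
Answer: -28972359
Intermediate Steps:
x(K, g) = 2*g
s(F, N) = 63 - 63*F (s(F, N) = 9*(F*(-7) + 7) = 9*(-7*F + 7) = 9*(7 - 7*F) = 63 - 63*F)
R(J) = -36 + J (R(J) = J - 36 = -36 + J)
(R(195) + 12874)*(s(x(15, 7), -156) - 1404) = ((-36 + 195) + 12874)*((63 - 126*7) - 1404) = (159 + 12874)*((63 - 63*14) - 1404) = 13033*((63 - 882) - 1404) = 13033*(-819 - 1404) = 13033*(-2223) = -28972359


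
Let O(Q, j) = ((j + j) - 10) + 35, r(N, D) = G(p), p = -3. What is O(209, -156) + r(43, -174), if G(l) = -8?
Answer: -295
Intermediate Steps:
r(N, D) = -8
O(Q, j) = 25 + 2*j (O(Q, j) = (2*j - 10) + 35 = (-10 + 2*j) + 35 = 25 + 2*j)
O(209, -156) + r(43, -174) = (25 + 2*(-156)) - 8 = (25 - 312) - 8 = -287 - 8 = -295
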